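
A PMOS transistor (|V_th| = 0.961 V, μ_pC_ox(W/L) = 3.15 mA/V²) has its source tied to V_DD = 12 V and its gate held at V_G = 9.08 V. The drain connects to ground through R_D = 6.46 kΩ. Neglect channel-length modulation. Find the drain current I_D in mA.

I_D = 1.81 mA

V_SG = V_DD − V_G = 12 − 9.08 = 2.92 V, so V_ov = 2.92 − 0.961 = 1.96 V.
Assume saturation: I_D = ½ k_p V_ov² = 0.5 × 3.15 × 1.96² = 6.04 mA, giving V_SD = V_DD − I_D R_D = 12 − 6.04 × 6.46 = -27 V.
But -27 V < V_ov = 1.96 V, so the device is actually in triode.
In triode I_D = k_p[V_ov V_SD − ½ V_SD²] and I_D = (V_DD − V_SD)/R_D. Equating: 10.2 V_SD² − 40.86 V_SD + 12 = 0, giving V_SD = 0.319 V (the root below V_ov).
I_D = (12 − 0.319) / 6.46 = 1.81 mA.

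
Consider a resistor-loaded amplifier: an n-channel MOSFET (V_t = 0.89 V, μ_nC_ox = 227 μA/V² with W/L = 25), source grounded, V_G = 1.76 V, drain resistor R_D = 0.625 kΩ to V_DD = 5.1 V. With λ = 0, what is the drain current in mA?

I_D = 2.15 mA

V_GS = V_G = 1.76 V, so V_ov = 1.76 − 0.89 = 0.87 V.
k_n = μ_nC_ox · (W/L) = 5.675 mA/V².
Assume saturation: I_D = ½ k_n V_ov² = 0.5 × 5.675 × 0.87² = 2.15 mA, giving V_DS = V_DD − I_D R_D = 5.1 − 2.15 × 0.625 = 3.76 V.
V_DS = 3.76 V ≥ V_ov = 0.87 V, confirming saturation.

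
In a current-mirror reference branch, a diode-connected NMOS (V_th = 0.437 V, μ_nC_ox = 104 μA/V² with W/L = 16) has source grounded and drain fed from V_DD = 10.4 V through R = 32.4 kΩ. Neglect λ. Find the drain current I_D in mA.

With gate tied to drain, V_GS = V_DS ≥ V_GS − V_th, so the device is in saturation.
k_n = μ_nC_ox · (W/L) = 1.664 mA/V².
KCL at the drain: ½ k_n (V_GS − V_th)² = (V_DD − V_GS)/R.
Let x = V_GS − 0.437. Then 27 x² + x − 9.963 = 0, giving x = 0.59 V (positive root), so V_GS = 1.03 V.
I_D = (V_DD − V_GS)/R = (10.4 − 1.03) / 32.4 = 0.289 mA.

I_D = 0.289 mA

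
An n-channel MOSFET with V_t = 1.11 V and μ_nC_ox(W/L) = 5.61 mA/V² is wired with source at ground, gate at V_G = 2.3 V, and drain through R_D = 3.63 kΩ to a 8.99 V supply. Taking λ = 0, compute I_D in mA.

V_GS = V_G = 2.3 V, so V_ov = 2.3 − 1.11 = 1.19 V.
Assume saturation: I_D = ½ k_n V_ov² = 0.5 × 5.61 × 1.19² = 3.97 mA, giving V_DS = V_DD − I_D R_D = 8.99 − 3.97 × 3.63 = -5.43 V.
But -5.43 V < V_ov = 1.19 V, so the device is actually in triode.
In triode I_D = k_n[V_ov V_DS − ½ V_DS²] and I_D = (V_DD − V_DS)/R_D. Equating: 10.2 V_DS² − 25.23 V_DS + 8.99 = 0, giving V_DS = 0.431 V (the root below V_ov).
I_D = (8.99 − 0.431) / 3.63 = 2.36 mA.

I_D = 2.36 mA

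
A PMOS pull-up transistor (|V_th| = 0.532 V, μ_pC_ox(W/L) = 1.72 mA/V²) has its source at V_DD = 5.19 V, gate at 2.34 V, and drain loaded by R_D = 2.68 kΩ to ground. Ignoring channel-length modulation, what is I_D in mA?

I_D = 1.75 mA

V_SG = V_DD − V_G = 5.19 − 2.34 = 2.85 V, so V_ov = 2.85 − 0.532 = 2.32 V.
Assume saturation: I_D = ½ k_p V_ov² = 0.5 × 1.72 × 2.32² = 4.62 mA, giving V_SD = V_DD − I_D R_D = 5.19 − 4.62 × 2.68 = -7.19 V.
But -7.19 V < V_ov = 2.32 V, so the device is actually in triode.
In triode I_D = k_p[V_ov V_SD − ½ V_SD²] and I_D = (V_DD − V_SD)/R_D. Equating: 2.3 V_SD² − 11.69 V_SD + 5.19 = 0, giving V_SD = 0.492 V (the root below V_ov).
I_D = (5.19 − 0.492) / 2.68 = 1.75 mA.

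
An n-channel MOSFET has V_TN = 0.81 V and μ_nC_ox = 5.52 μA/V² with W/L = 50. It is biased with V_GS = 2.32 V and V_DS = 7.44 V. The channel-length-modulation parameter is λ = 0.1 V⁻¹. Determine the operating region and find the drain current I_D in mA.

Saturation; I_D = 0.549 mA

k_n = μ_nC_ox · (W/L) = 0.276 mA/V².
V_ov = V_GS − V_TN = 2.32 − 0.81 = 1.51 V.
Since V_DS = 7.44 V ≥ V_ov = 1.51 V, the device is in saturation.
I_D = ½ k_n V_ov² (1 + λ V_DS) = 0.5 × 0.276 × 1.51² × (1 + 0.1 × 7.44) = 0.549 mA.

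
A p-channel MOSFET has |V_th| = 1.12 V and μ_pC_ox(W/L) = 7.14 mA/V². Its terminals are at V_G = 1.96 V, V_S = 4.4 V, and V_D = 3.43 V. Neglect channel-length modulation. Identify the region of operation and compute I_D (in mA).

Triode; I_D = 5.78 mA

V_SG = V_S − V_G = 4.4 − 1.96 = 2.44 V; V_SD = V_S − V_D = 4.4 − 3.43 = 0.97 V.
V_ov = V_SG − |V_th| = 2.44 − 1.12 = 1.32 V.
Since V_SD = 0.97 V < V_ov = 1.32 V, the device is in the triode region.
I_D = k_p [V_ov · V_SD − ½ V_SD²] = 7.14 × [1.32 × 0.97 − 0.5 × 0.97²] = 5.78 mA.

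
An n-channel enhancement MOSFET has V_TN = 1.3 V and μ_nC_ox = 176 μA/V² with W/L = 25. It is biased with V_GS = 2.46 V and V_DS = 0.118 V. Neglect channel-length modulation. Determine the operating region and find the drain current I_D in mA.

Triode; I_D = 0.572 mA

k_n = μ_nC_ox · (W/L) = 4.4 mA/V².
V_ov = V_GS − V_TN = 2.46 − 1.3 = 1.16 V.
Since V_DS = 0.118 V < V_ov = 1.16 V, the device is in the triode region.
I_D = k_n [V_ov · V_DS − ½ V_DS²] = 4.4 × [1.16 × 0.118 − 0.5 × 0.118²] = 0.572 mA.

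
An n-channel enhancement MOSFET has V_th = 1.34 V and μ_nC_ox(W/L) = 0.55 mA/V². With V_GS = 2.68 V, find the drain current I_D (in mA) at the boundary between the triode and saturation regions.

At the boundary V_DS = V_ov = V_GS − V_th = 2.68 − 1.34 = 1.34 V.
I_D = ½ k_n V_ov² = 0.5 × 0.55 × 1.34² = 0.494 mA.

I_D = 0.494 mA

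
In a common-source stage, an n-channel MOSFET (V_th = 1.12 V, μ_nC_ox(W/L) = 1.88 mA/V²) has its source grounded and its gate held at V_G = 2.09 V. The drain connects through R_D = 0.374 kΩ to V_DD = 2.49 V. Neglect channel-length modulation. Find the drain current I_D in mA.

I_D = 0.884 mA

V_GS = V_G = 2.09 V, so V_ov = 2.09 − 1.12 = 0.97 V.
Assume saturation: I_D = ½ k_n V_ov² = 0.5 × 1.88 × 0.97² = 0.884 mA, giving V_DS = V_DD − I_D R_D = 2.49 − 0.884 × 0.374 = 2.16 V.
V_DS = 2.16 V ≥ V_ov = 0.97 V, confirming saturation.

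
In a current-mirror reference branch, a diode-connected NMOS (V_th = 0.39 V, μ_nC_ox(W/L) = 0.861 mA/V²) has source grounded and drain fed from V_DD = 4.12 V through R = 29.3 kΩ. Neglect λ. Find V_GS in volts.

With gate tied to drain, V_GS = V_DS ≥ V_GS − V_th, so the device is in saturation.
KCL at the drain: ½ k_n (V_GS − V_th)² = (V_DD − V_GS)/R.
Let x = V_GS − 0.39. Then 12.6 x² + x − 3.73 = 0, giving x = 0.506 V (positive root), so V_GS = 0.896 V.
I_D = (V_DD − V_GS)/R = (4.12 − 0.896) / 29.3 = 0.11 mA.

V_GS = 0.896 V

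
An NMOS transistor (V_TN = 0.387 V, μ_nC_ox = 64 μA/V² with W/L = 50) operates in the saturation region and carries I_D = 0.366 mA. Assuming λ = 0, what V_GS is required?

V_GS = 0.865 V

k_n = μ_nC_ox · (W/L) = 3.2 mA/V².
In saturation I_D = ½ k_n (V_GS − V_TN)², so V_GS − V_TN = √(2 I_D / k_n) = √(2 × 0.366 / 3.2) = 0.478 V.
V_GS = 0.387 + 0.478 = 0.865 V.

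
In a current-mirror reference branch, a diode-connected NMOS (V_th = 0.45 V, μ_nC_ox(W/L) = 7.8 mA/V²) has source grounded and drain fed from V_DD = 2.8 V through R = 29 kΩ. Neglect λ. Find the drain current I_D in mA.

I_D = 0.0762 mA

With gate tied to drain, V_GS = V_DS ≥ V_GS − V_th, so the device is in saturation.
KCL at the drain: ½ k_n (V_GS − V_th)² = (V_DD − V_GS)/R.
Let x = V_GS − 0.45. Then 113 x² + x − 2.35 = 0, giving x = 0.14 V (positive root), so V_GS = 0.59 V.
I_D = (V_DD − V_GS)/R = (2.8 − 0.59) / 29 = 0.0762 mA.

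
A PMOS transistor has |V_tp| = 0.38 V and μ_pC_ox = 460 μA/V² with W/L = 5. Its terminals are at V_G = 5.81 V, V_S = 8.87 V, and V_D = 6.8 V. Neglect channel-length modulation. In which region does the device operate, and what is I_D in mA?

Triode; I_D = 7.83 mA

V_SG = V_S − V_G = 8.87 − 5.81 = 3.06 V; V_SD = V_S − V_D = 8.87 − 6.8 = 2.07 V.
k_p = μ_pC_ox · (W/L) = 2.3 mA/V².
V_ov = V_SG − |V_tp| = 3.06 − 0.38 = 2.68 V.
Since V_SD = 2.07 V < V_ov = 2.68 V, the device is in the triode region.
I_D = k_p [V_ov · V_SD − ½ V_SD²] = 2.3 × [2.68 × 2.07 − 0.5 × 2.07²] = 7.83 mA.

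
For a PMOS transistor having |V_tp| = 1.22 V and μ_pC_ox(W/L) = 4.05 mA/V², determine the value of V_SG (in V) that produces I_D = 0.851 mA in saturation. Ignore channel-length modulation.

V_SG = 1.87 V

In saturation I_D = ½ k_p (V_SG − |V_tp|)², so V_SG − |V_tp| = √(2 I_D / k_p) = √(2 × 0.851 / 4.05) = 0.648 V.
V_SG = 1.22 + 0.648 = 1.87 V.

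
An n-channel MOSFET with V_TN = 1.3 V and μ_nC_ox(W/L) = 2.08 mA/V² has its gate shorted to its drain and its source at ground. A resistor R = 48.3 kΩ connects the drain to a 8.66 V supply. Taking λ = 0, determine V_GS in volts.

V_GS = 1.67 V

With gate tied to drain, V_GS = V_DS ≥ V_GS − V_TN, so the device is in saturation.
KCL at the drain: ½ k_n (V_GS − V_TN)² = (V_DD − V_GS)/R.
Let x = V_GS − 1.3. Then 50.2 x² + x − 7.36 = 0, giving x = 0.373 V (positive root), so V_GS = 1.67 V.
I_D = (V_DD − V_GS)/R = (8.66 − 1.67) / 48.3 = 0.145 mA.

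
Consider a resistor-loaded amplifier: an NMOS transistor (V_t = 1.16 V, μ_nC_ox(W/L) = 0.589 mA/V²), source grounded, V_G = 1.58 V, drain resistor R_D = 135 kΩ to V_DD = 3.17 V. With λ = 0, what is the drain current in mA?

I_D = 0.0227 mA

V_GS = V_G = 1.58 V, so V_ov = 1.58 − 1.16 = 0.42 V.
Assume saturation: I_D = ½ k_n V_ov² = 0.5 × 0.589 × 0.42² = 0.0519 mA, giving V_DS = V_DD − I_D R_D = 3.17 − 0.0519 × 135 = -3.84 V.
But -3.84 V < V_ov = 0.42 V, so the device is actually in triode.
In triode I_D = k_n[V_ov V_DS − ½ V_DS²] and I_D = (V_DD − V_DS)/R_D. Equating: 39.8 V_DS² − 34.4 V_DS + 3.17 = 0, giving V_DS = 0.105 V (the root below V_ov).
I_D = (3.17 − 0.105) / 135 = 0.0227 mA.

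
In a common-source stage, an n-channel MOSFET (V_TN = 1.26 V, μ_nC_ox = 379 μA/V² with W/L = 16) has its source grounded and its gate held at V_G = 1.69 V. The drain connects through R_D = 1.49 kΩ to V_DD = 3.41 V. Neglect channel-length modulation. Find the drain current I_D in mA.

I_D = 0.561 mA

V_GS = V_G = 1.69 V, so V_ov = 1.69 − 1.26 = 0.43 V.
k_n = μ_nC_ox · (W/L) = 6.064 mA/V².
Assume saturation: I_D = ½ k_n V_ov² = 0.5 × 6.064 × 0.43² = 0.561 mA, giving V_DS = V_DD − I_D R_D = 3.41 − 0.561 × 1.49 = 2.57 V.
V_DS = 2.57 V ≥ V_ov = 0.43 V, confirming saturation.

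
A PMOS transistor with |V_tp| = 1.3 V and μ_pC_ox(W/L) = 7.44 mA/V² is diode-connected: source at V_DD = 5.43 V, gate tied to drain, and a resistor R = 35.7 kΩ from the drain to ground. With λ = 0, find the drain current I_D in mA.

I_D = 0.111 mA

With gate tied to drain, V_SG = V_SD ≥ V_SG − |V_tp|, so the device is in saturation.
KCL at the drain: ½ k_p (V_SG − |V_tp|)² = (V_DD − V_SG)/R.
Let x = V_SG − 1.3. Then 133 x² + x − 4.13 = 0, giving x = 0.173 V (positive root), so V_SG = 1.47 V.
I_D = (V_DD − V_SG)/R = (5.43 − 1.47) / 35.7 = 0.111 mA.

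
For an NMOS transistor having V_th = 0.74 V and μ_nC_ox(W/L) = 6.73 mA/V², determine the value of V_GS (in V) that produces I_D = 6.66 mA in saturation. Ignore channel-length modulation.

In saturation I_D = ½ k_n (V_GS − V_th)², so V_GS − V_th = √(2 I_D / k_n) = √(2 × 6.66 / 6.73) = 1.41 V.
V_GS = 0.74 + 1.41 = 2.15 V.

V_GS = 2.15 V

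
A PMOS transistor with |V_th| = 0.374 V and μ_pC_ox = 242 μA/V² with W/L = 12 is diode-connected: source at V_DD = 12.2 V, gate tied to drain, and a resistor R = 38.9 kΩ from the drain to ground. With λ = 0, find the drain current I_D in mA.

With gate tied to drain, V_SG = V_SD ≥ V_SG − |V_th|, so the device is in saturation.
k_p = μ_pC_ox · (W/L) = 2.904 mA/V².
KCL at the drain: ½ k_p (V_SG − |V_th|)² = (V_DD − V_SG)/R.
Let x = V_SG − 0.374. Then 56.5 x² + x − 11.83 = 0, giving x = 0.449 V (positive root), so V_SG = 0.823 V.
I_D = (V_DD − V_SG)/R = (12.2 − 0.823) / 38.9 = 0.292 mA.

I_D = 0.292 mA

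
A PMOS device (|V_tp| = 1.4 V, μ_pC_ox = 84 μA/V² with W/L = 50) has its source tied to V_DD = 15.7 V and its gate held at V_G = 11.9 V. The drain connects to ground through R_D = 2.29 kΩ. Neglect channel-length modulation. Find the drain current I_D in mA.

I_D = 6.52 mA

V_SG = V_DD − V_G = 15.7 − 11.9 = 3.8 V, so V_ov = 3.8 − 1.4 = 2.4 V.
k_p = μ_pC_ox · (W/L) = 4.2 mA/V².
Assume saturation: I_D = ½ k_p V_ov² = 0.5 × 4.2 × 2.4² = 12.1 mA, giving V_SD = V_DD − I_D R_D = 15.7 − 12.1 × 2.29 = -12 V.
But -12 V < V_ov = 2.4 V, so the device is actually in triode.
In triode I_D = k_p[V_ov V_SD − ½ V_SD²] and I_D = (V_DD − V_SD)/R_D. Equating: 4.81 V_SD² − 24.08 V_SD + 15.7 = 0, giving V_SD = 0.77 V (the root below V_ov).
I_D = (15.7 − 0.77) / 2.29 = 6.52 mA.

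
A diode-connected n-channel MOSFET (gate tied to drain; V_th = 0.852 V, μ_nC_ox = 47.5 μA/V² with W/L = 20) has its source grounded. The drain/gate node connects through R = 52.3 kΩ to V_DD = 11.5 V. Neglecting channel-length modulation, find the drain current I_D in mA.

With gate tied to drain, V_GS = V_DS ≥ V_GS − V_th, so the device is in saturation.
k_n = μ_nC_ox · (W/L) = 0.95 mA/V².
KCL at the drain: ½ k_n (V_GS − V_th)² = (V_DD − V_GS)/R.
Let x = V_GS − 0.852. Then 24.8 x² + x − 10.65 = 0, giving x = 0.635 V (positive root), so V_GS = 1.49 V.
I_D = (V_DD − V_GS)/R = (11.5 − 1.49) / 52.3 = 0.191 mA.

I_D = 0.191 mA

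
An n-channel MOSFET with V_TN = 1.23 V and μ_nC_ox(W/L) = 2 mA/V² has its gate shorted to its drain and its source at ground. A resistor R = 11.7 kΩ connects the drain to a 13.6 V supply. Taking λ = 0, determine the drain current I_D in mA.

With gate tied to drain, V_GS = V_DS ≥ V_GS − V_TN, so the device is in saturation.
KCL at the drain: ½ k_n (V_GS − V_TN)² = (V_DD − V_GS)/R.
Let x = V_GS − 1.23. Then 11.7 x² + x − 12.37 = 0, giving x = 0.986 V (positive root), so V_GS = 2.22 V.
I_D = (V_DD − V_GS)/R = (13.6 − 2.22) / 11.7 = 0.973 mA.

I_D = 0.973 mA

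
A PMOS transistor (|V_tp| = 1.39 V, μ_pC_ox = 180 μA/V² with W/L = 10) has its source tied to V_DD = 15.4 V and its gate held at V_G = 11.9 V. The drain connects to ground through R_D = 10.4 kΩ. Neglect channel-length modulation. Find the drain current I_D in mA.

I_D = 1.44 mA

V_SG = V_DD − V_G = 15.4 − 11.9 = 3.5 V, so V_ov = 3.5 − 1.39 = 2.11 V.
k_p = μ_pC_ox · (W/L) = 1.8 mA/V².
Assume saturation: I_D = ½ k_p V_ov² = 0.5 × 1.8 × 2.11² = 4.01 mA, giving V_SD = V_DD − I_D R_D = 15.4 − 4.01 × 10.4 = -26.3 V.
But -26.3 V < V_ov = 2.11 V, so the device is actually in triode.
In triode I_D = k_p[V_ov V_SD − ½ V_SD²] and I_D = (V_DD − V_SD)/R_D. Equating: 9.36 V_SD² − 40.5 V_SD + 15.4 = 0, giving V_SD = 0.421 V (the root below V_ov).
I_D = (15.4 − 0.421) / 10.4 = 1.44 mA.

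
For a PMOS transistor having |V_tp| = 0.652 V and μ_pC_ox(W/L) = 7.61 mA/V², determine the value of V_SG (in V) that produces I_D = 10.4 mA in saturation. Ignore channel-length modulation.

V_SG = 2.31 V

In saturation I_D = ½ k_p (V_SG − |V_tp|)², so V_SG − |V_tp| = √(2 I_D / k_p) = √(2 × 10.4 / 7.61) = 1.65 V.
V_SG = 0.652 + 1.65 = 2.31 V.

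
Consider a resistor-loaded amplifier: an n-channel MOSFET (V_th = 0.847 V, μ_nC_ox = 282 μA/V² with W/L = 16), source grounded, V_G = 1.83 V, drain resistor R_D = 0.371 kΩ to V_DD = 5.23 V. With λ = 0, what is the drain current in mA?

I_D = 2.18 mA

V_GS = V_G = 1.83 V, so V_ov = 1.83 − 0.847 = 0.983 V.
k_n = μ_nC_ox · (W/L) = 4.512 mA/V².
Assume saturation: I_D = ½ k_n V_ov² = 0.5 × 4.512 × 0.983² = 2.18 mA, giving V_DS = V_DD − I_D R_D = 5.23 − 2.18 × 0.371 = 4.42 V.
V_DS = 4.42 V ≥ V_ov = 0.983 V, confirming saturation.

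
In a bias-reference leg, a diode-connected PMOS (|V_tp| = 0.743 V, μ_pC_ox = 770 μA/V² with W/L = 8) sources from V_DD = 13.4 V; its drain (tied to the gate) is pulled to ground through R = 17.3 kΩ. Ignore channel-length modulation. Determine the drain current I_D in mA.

I_D = 0.704 mA

With gate tied to drain, V_SG = V_SD ≥ V_SG − |V_tp|, so the device is in saturation.
k_p = μ_pC_ox · (W/L) = 6.16 mA/V².
KCL at the drain: ½ k_p (V_SG − |V_tp|)² = (V_DD − V_SG)/R.
Let x = V_SG − 0.743. Then 53.3 x² + x − 12.66 = 0, giving x = 0.478 V (positive root), so V_SG = 1.22 V.
I_D = (V_DD − V_SG)/R = (13.4 − 1.22) / 17.3 = 0.704 mA.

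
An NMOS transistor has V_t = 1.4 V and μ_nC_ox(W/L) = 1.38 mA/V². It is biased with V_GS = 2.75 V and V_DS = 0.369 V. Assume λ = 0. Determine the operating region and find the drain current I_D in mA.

Triode; I_D = 0.593 mA

V_ov = V_GS − V_t = 2.75 − 1.4 = 1.35 V.
Since V_DS = 0.369 V < V_ov = 1.35 V, the device is in the triode region.
I_D = k_n [V_ov · V_DS − ½ V_DS²] = 1.38 × [1.35 × 0.369 − 0.5 × 0.369²] = 0.593 mA.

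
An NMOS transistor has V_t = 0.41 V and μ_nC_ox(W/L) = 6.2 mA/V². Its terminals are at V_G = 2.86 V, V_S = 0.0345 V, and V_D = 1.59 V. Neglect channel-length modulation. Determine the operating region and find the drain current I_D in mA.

V_GS = V_G − V_S = 2.86 − 0.0345 = 2.83 V; V_DS = V_D − V_S = 1.59 − 0.0345 = 1.56 V.
V_ov = V_GS − V_t = 2.83 − 0.41 = 2.42 V.
Since V_DS = 1.56 V < V_ov = 2.42 V, the device is in the triode region.
I_D = k_n [V_ov · V_DS − ½ V_DS²] = 6.2 × [2.42 × 1.56 − 0.5 × 1.56²] = 15.8 mA.

Triode; I_D = 15.8 mA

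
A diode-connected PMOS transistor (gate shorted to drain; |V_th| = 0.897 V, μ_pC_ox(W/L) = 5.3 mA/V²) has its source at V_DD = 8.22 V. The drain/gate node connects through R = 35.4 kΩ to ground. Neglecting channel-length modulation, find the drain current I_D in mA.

I_D = 0.199 mA

With gate tied to drain, V_SG = V_SD ≥ V_SG − |V_th|, so the device is in saturation.
KCL at the drain: ½ k_p (V_SG − |V_th|)² = (V_DD − V_SG)/R.
Let x = V_SG − 0.897. Then 93.8 x² + x − 7.323 = 0, giving x = 0.274 V (positive root), so V_SG = 1.17 V.
I_D = (V_DD − V_SG)/R = (8.22 − 1.17) / 35.4 = 0.199 mA.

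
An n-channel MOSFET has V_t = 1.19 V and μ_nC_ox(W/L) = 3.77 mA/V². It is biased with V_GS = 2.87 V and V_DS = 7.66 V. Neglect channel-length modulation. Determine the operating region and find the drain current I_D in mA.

Saturation; I_D = 5.32 mA

V_ov = V_GS − V_t = 2.87 − 1.19 = 1.68 V.
Since V_DS = 7.66 V ≥ V_ov = 1.68 V, the device is in saturation.
I_D = ½ k_n V_ov² = 0.5 × 3.77 × 1.68² = 5.32 mA.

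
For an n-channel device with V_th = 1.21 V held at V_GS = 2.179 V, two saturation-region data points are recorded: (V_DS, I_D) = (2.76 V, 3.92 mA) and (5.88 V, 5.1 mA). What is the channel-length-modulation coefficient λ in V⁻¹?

With V_GS fixed, I_D ∝ (1 + λ V_DS) in saturation, so I_D2/I_D1 = (1 + λ V_DS2)/(1 + λ V_DS1).
5.1/3.92 = 1.301 = (1 + 5.88 λ)/(1 + 2.76 λ).
Solving: λ (I_D1 V_DS2 − I_D2 V_DS1) = I_D2 − I_D1, so λ = (5.1 − 3.92) / (3.92 × 5.88 − 5.1 × 2.76) = 1.18 / 8.97 = 0.131 V⁻¹.

λ = 0.131 V⁻¹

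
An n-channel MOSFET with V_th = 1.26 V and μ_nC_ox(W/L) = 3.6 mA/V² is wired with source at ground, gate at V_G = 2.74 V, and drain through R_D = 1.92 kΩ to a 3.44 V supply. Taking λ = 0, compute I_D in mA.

I_D = 1.61 mA

V_GS = V_G = 2.74 V, so V_ov = 2.74 − 1.26 = 1.48 V.
Assume saturation: I_D = ½ k_n V_ov² = 0.5 × 3.6 × 1.48² = 3.94 mA, giving V_DS = V_DD − I_D R_D = 3.44 − 3.94 × 1.92 = -4.13 V.
But -4.13 V < V_ov = 1.48 V, so the device is actually in triode.
In triode I_D = k_n[V_ov V_DS − ½ V_DS²] and I_D = (V_DD − V_DS)/R_D. Equating: 3.46 V_DS² − 11.23 V_DS + 3.44 = 0, giving V_DS = 0.342 V (the root below V_ov).
I_D = (3.44 − 0.342) / 1.92 = 1.61 mA.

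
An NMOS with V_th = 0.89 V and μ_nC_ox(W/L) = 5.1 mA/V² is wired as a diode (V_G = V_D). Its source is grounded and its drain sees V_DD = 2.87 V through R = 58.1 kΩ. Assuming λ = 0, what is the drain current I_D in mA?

With gate tied to drain, V_GS = V_DS ≥ V_GS − V_th, so the device is in saturation.
KCL at the drain: ½ k_n (V_GS − V_th)² = (V_DD − V_GS)/R.
Let x = V_GS − 0.89. Then 148 x² + x − 1.98 = 0, giving x = 0.112 V (positive root), so V_GS = 1 V.
I_D = (V_DD − V_GS)/R = (2.87 − 1) / 58.1 = 0.0321 mA.

I_D = 0.0321 mA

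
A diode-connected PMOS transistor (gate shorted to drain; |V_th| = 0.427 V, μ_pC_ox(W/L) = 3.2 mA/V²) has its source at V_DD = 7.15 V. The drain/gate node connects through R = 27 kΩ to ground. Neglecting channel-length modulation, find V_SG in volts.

With gate tied to drain, V_SG = V_SD ≥ V_SG − |V_th|, so the device is in saturation.
KCL at the drain: ½ k_p (V_SG − |V_th|)² = (V_DD − V_SG)/R.
Let x = V_SG − 0.427. Then 43.2 x² + x − 6.723 = 0, giving x = 0.383 V (positive root), so V_SG = 0.81 V.
I_D = (V_DD − V_SG)/R = (7.15 − 0.81) / 27 = 0.235 mA.

V_SG = 0.810 V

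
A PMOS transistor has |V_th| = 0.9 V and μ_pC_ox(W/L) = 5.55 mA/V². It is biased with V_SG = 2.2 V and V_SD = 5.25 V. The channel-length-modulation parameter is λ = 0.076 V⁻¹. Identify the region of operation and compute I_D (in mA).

Saturation; I_D = 6.56 mA

V_ov = V_SG − |V_th| = 2.2 − 0.9 = 1.3 V.
Since V_SD = 5.25 V ≥ V_ov = 1.3 V, the device is in saturation.
I_D = ½ k_p V_ov² (1 + λ V_SD) = 0.5 × 5.55 × 1.3² × (1 + 0.076 × 5.25) = 6.56 mA.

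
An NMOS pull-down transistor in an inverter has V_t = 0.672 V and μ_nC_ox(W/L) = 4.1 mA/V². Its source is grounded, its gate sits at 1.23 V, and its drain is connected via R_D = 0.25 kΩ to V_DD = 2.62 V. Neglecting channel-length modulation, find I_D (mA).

V_GS = V_G = 1.23 V, so V_ov = 1.23 − 0.672 = 0.558 V.
Assume saturation: I_D = ½ k_n V_ov² = 0.5 × 4.1 × 0.558² = 0.638 mA, giving V_DS = V_DD − I_D R_D = 2.62 − 0.638 × 0.25 = 2.46 V.
V_DS = 2.46 V ≥ V_ov = 0.558 V, confirming saturation.

I_D = 0.638 mA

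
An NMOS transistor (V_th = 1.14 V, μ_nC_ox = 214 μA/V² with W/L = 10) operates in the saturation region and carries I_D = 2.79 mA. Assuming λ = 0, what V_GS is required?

V_GS = 2.75 V

k_n = μ_nC_ox · (W/L) = 2.14 mA/V².
In saturation I_D = ½ k_n (V_GS − V_th)², so V_GS − V_th = √(2 I_D / k_n) = √(2 × 2.79 / 2.14) = 1.61 V.
V_GS = 1.14 + 1.61 = 2.75 V.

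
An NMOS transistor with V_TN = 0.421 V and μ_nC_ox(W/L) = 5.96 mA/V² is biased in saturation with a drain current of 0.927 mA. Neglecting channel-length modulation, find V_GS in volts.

In saturation I_D = ½ k_n (V_GS − V_TN)², so V_GS − V_TN = √(2 I_D / k_n) = √(2 × 0.927 / 5.96) = 0.558 V.
V_GS = 0.421 + 0.558 = 0.979 V.

V_GS = 0.979 V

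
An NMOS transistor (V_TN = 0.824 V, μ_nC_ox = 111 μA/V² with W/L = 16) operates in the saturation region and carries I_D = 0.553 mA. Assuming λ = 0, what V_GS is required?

V_GS = 1.61 V

k_n = μ_nC_ox · (W/L) = 1.776 mA/V².
In saturation I_D = ½ k_n (V_GS − V_TN)², so V_GS − V_TN = √(2 I_D / k_n) = √(2 × 0.553 / 1.776) = 0.789 V.
V_GS = 0.824 + 0.789 = 1.61 V.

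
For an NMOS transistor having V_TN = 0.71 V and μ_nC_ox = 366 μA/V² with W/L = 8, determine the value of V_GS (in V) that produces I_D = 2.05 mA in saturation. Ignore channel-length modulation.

V_GS = 1.89 V

k_n = μ_nC_ox · (W/L) = 2.928 mA/V².
In saturation I_D = ½ k_n (V_GS − V_TN)², so V_GS − V_TN = √(2 I_D / k_n) = √(2 × 2.05 / 2.928) = 1.18 V.
V_GS = 0.71 + 1.18 = 1.89 V.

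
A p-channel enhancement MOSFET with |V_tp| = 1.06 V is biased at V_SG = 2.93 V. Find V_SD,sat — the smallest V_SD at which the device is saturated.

V_SD,sat = 1.87 V

The boundary between triode and saturation is V_SD = V_SG − |V_tp| = V_ov.
V_ov = 2.93 − 1.06 = 1.87 V.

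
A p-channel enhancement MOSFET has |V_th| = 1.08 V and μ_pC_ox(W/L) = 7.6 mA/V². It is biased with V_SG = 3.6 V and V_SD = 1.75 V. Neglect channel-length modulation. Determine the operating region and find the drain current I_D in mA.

Triode; I_D = 21.9 mA

V_ov = V_SG − |V_th| = 3.6 − 1.08 = 2.52 V.
Since V_SD = 1.75 V < V_ov = 2.52 V, the device is in the triode region.
I_D = k_p [V_ov · V_SD − ½ V_SD²] = 7.6 × [2.52 × 1.75 − 0.5 × 1.75²] = 21.9 mA.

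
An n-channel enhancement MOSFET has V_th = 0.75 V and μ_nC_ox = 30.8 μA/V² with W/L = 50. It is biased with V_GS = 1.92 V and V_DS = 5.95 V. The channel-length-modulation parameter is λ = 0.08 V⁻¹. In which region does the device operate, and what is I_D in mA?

k_n = μ_nC_ox · (W/L) = 1.54 mA/V².
V_ov = V_GS − V_th = 1.92 − 0.75 = 1.17 V.
Since V_DS = 5.95 V ≥ V_ov = 1.17 V, the device is in saturation.
I_D = ½ k_n V_ov² (1 + λ V_DS) = 0.5 × 1.54 × 1.17² × (1 + 0.08 × 5.95) = 1.56 mA.

Saturation; I_D = 1.56 mA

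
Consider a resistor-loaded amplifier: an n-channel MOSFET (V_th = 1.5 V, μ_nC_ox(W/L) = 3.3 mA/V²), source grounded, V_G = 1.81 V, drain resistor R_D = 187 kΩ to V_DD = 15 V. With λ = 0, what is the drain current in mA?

I_D = 0.0797 mA

V_GS = V_G = 1.81 V, so V_ov = 1.81 − 1.5 = 0.31 V.
Assume saturation: I_D = ½ k_n V_ov² = 0.5 × 3.3 × 0.31² = 0.159 mA, giving V_DS = V_DD − I_D R_D = 15 − 0.159 × 187 = -14.7 V.
But -14.7 V < V_ov = 0.31 V, so the device is actually in triode.
In triode I_D = k_n[V_ov V_DS − ½ V_DS²] and I_D = (V_DD − V_DS)/R_D. Equating: 309 V_DS² − 192.3 V_DS + 15 = 0, giving V_DS = 0.0914 V (the root below V_ov).
I_D = (15 − 0.0914) / 187 = 0.0797 mA.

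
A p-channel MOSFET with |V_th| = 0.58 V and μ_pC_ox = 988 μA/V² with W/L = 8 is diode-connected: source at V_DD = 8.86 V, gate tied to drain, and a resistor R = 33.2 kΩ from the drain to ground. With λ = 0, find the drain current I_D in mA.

I_D = 0.242 mA

With gate tied to drain, V_SG = V_SD ≥ V_SG − |V_th|, so the device is in saturation.
k_p = μ_pC_ox · (W/L) = 7.904 mA/V².
KCL at the drain: ½ k_p (V_SG − |V_th|)² = (V_DD − V_SG)/R.
Let x = V_SG − 0.58. Then 131 x² + x − 8.28 = 0, giving x = 0.247 V (positive root), so V_SG = 0.827 V.
I_D = (V_DD − V_SG)/R = (8.86 − 0.827) / 33.2 = 0.242 mA.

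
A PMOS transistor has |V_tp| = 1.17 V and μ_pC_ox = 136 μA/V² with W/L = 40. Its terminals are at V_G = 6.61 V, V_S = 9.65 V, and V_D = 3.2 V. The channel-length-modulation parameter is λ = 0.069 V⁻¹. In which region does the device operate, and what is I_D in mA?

V_SG = V_S − V_G = 9.65 − 6.61 = 3.04 V; V_SD = V_S − V_D = 9.65 − 3.2 = 6.45 V.
k_p = μ_pC_ox · (W/L) = 5.44 mA/V².
V_ov = V_SG − |V_tp| = 3.04 − 1.17 = 1.87 V.
Since V_SD = 6.45 V ≥ V_ov = 1.87 V, the device is in saturation.
I_D = ½ k_p V_ov² (1 + λ V_SD) = 0.5 × 5.44 × 1.87² × (1 + 0.069 × 6.45) = 13.7 mA.

Saturation; I_D = 13.7 mA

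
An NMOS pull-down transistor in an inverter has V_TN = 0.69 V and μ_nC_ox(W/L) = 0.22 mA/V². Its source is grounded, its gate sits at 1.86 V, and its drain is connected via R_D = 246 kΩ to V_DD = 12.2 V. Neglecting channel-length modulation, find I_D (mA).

I_D = 0.0487 mA

V_GS = V_G = 1.86 V, so V_ov = 1.86 − 0.69 = 1.17 V.
Assume saturation: I_D = ½ k_n V_ov² = 0.5 × 0.22 × 1.17² = 0.151 mA, giving V_DS = V_DD − I_D R_D = 12.2 − 0.151 × 246 = -24.8 V.
But -24.8 V < V_ov = 1.17 V, so the device is actually in triode.
In triode I_D = k_n[V_ov V_DS − ½ V_DS²] and I_D = (V_DD − V_DS)/R_D. Equating: 27.1 V_DS² − 64.32 V_DS + 12.2 = 0, giving V_DS = 0.208 V (the root below V_ov).
I_D = (12.2 − 0.208) / 246 = 0.0487 mA.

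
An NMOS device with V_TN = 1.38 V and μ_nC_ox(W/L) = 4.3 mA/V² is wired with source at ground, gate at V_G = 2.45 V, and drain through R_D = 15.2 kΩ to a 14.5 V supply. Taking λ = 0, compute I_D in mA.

V_GS = V_G = 2.45 V, so V_ov = 2.45 − 1.38 = 1.07 V.
Assume saturation: I_D = ½ k_n V_ov² = 0.5 × 4.3 × 1.07² = 2.46 mA, giving V_DS = V_DD − I_D R_D = 14.5 − 2.46 × 15.2 = -22.9 V.
But -22.9 V < V_ov = 1.07 V, so the device is actually in triode.
In triode I_D = k_n[V_ov V_DS − ½ V_DS²] and I_D = (V_DD − V_DS)/R_D. Equating: 32.7 V_DS² − 70.94 V_DS + 14.5 = 0, giving V_DS = 0.228 V (the root below V_ov).
I_D = (14.5 − 0.228) / 15.2 = 0.939 mA.

I_D = 0.939 mA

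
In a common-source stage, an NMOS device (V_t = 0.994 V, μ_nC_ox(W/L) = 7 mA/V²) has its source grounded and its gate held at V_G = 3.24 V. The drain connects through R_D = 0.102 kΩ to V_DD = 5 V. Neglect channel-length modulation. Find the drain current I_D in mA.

V_GS = V_G = 3.24 V, so V_ov = 3.24 − 0.994 = 2.25 V.
Assume saturation: I_D = ½ k_n V_ov² = 0.5 × 7 × 2.25² = 17.7 mA, giving V_DS = V_DD − I_D R_D = 5 − 17.7 × 0.102 = 3.2 V.
V_DS = 3.2 V ≥ V_ov = 2.25 V, confirming saturation.

I_D = 17.7 mA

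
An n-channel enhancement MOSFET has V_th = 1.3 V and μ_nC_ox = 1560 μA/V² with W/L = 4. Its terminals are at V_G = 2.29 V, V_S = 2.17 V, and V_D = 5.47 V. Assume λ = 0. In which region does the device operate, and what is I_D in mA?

Cutoff; I_D = 0 mA

V_GS = V_G − V_S = 2.29 − 2.17 = 0.12 V; V_DS = V_D − V_S = 5.47 − 2.17 = 3.3 V.
V_GS = 0.12 V < V_th = 1.3 V, so the transistor is in cutoff.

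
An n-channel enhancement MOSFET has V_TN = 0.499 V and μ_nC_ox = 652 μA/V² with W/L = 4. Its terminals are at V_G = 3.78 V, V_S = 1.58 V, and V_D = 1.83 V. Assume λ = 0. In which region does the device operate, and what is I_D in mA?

V_GS = V_G − V_S = 3.78 − 1.58 = 2.2 V; V_DS = V_D − V_S = 1.83 − 1.58 = 0.25 V.
k_n = μ_nC_ox · (W/L) = 2.608 mA/V².
V_ov = V_GS − V_TN = 2.2 − 0.499 = 1.7 V.
Since V_DS = 0.25 V < V_ov = 1.7 V, the device is in the triode region.
I_D = k_n [V_ov · V_DS − ½ V_DS²] = 2.608 × [1.7 × 0.25 − 0.5 × 0.25²] = 1.03 mA.

Triode; I_D = 1.03 mA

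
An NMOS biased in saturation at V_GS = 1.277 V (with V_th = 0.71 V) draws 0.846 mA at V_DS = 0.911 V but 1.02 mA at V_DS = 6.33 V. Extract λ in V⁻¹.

With V_GS fixed, I_D ∝ (1 + λ V_DS) in saturation, so I_D2/I_D1 = (1 + λ V_DS2)/(1 + λ V_DS1).
1.02/0.846 = 1.206 = (1 + 6.33 λ)/(1 + 0.911 λ).
Solving: λ (I_D1 V_DS2 − I_D2 V_DS1) = I_D2 − I_D1, so λ = (1.02 − 0.846) / (0.846 × 6.33 − 1.02 × 0.911) = 0.174 / 4.43 = 0.0393 V⁻¹.

λ = 0.0393 V⁻¹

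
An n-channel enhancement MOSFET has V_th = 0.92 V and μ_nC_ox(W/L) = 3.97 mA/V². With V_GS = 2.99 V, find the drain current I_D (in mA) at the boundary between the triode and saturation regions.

I_D = 8.51 mA

At the boundary V_DS = V_ov = V_GS − V_th = 2.99 − 0.92 = 2.07 V.
I_D = ½ k_n V_ov² = 0.5 × 3.97 × 2.07² = 8.51 mA.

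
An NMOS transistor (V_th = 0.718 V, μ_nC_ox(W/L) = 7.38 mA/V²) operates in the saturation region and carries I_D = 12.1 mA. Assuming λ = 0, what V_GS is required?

V_GS = 2.53 V

In saturation I_D = ½ k_n (V_GS − V_th)², so V_GS − V_th = √(2 I_D / k_n) = √(2 × 12.1 / 7.38) = 1.81 V.
V_GS = 0.718 + 1.81 = 2.53 V.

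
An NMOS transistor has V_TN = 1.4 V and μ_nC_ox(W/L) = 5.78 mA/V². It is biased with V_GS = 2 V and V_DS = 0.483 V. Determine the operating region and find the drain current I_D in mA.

V_ov = V_GS − V_TN = 2 − 1.4 = 0.6 V.
Since V_DS = 0.483 V < V_ov = 0.6 V, the device is in the triode region.
I_D = k_n [V_ov · V_DS − ½ V_DS²] = 5.78 × [0.6 × 0.483 − 0.5 × 0.483²] = 1 mA.

Triode; I_D = 1.00 mA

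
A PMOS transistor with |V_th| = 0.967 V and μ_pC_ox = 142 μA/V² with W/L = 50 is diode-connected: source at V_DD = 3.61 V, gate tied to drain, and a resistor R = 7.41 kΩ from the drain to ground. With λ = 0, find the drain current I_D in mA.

I_D = 0.316 mA

With gate tied to drain, V_SG = V_SD ≥ V_SG − |V_th|, so the device is in saturation.
k_p = μ_pC_ox · (W/L) = 7.1 mA/V².
KCL at the drain: ½ k_p (V_SG − |V_th|)² = (V_DD − V_SG)/R.
Let x = V_SG − 0.967. Then 26.3 x² + x − 2.643 = 0, giving x = 0.299 V (positive root), so V_SG = 1.27 V.
I_D = (V_DD − V_SG)/R = (3.61 − 1.27) / 7.41 = 0.316 mA.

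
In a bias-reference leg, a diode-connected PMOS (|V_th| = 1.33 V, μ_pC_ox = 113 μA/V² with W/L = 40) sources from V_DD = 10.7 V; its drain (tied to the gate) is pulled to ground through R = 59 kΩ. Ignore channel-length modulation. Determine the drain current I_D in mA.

I_D = 0.154 mA

With gate tied to drain, V_SG = V_SD ≥ V_SG − |V_th|, so the device is in saturation.
k_p = μ_pC_ox · (W/L) = 4.52 mA/V².
KCL at the drain: ½ k_p (V_SG − |V_th|)² = (V_DD − V_SG)/R.
Let x = V_SG − 1.33. Then 133 x² + x − 9.37 = 0, giving x = 0.261 V (positive root), so V_SG = 1.59 V.
I_D = (V_DD − V_SG)/R = (10.7 − 1.59) / 59 = 0.154 mA.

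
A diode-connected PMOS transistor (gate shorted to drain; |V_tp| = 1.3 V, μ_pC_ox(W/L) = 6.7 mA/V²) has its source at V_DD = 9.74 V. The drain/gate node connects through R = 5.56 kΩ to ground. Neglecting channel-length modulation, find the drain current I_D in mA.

With gate tied to drain, V_SG = V_SD ≥ V_SG − |V_tp|, so the device is in saturation.
KCL at the drain: ½ k_p (V_SG − |V_tp|)² = (V_DD − V_SG)/R.
Let x = V_SG − 1.3. Then 18.6 x² + x − 8.44 = 0, giving x = 0.647 V (positive root), so V_SG = 1.95 V.
I_D = (V_DD − V_SG)/R = (9.74 − 1.95) / 5.56 = 1.4 mA.

I_D = 1.40 mA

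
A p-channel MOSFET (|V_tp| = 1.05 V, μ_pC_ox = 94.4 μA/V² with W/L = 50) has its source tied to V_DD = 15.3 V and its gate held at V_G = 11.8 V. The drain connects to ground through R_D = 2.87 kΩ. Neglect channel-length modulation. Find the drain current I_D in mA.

V_SG = V_DD − V_G = 15.3 − 11.8 = 3.5 V, so V_ov = 3.5 − 1.05 = 2.45 V.
k_p = μ_pC_ox · (W/L) = 4.72 mA/V².
Assume saturation: I_D = ½ k_p V_ov² = 0.5 × 4.72 × 2.45² = 14.2 mA, giving V_SD = V_DD − I_D R_D = 15.3 − 14.2 × 2.87 = -25.4 V.
But -25.4 V < V_ov = 2.45 V, so the device is actually in triode.
In triode I_D = k_p[V_ov V_SD − ½ V_SD²] and I_D = (V_DD − V_SD)/R_D. Equating: 6.77 V_SD² − 34.19 V_SD + 15.3 = 0, giving V_SD = 0.496 V (the root below V_ov).
I_D = (15.3 − 0.496) / 2.87 = 5.16 mA.

I_D = 5.16 mA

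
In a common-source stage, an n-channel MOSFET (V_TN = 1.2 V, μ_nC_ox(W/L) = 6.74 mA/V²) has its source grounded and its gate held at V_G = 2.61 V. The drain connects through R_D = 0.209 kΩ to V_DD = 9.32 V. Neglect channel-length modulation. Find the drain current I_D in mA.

I_D = 6.70 mA

V_GS = V_G = 2.61 V, so V_ov = 2.61 − 1.2 = 1.41 V.
Assume saturation: I_D = ½ k_n V_ov² = 0.5 × 6.74 × 1.41² = 6.7 mA, giving V_DS = V_DD − I_D R_D = 9.32 − 6.7 × 0.209 = 7.92 V.
V_DS = 7.92 V ≥ V_ov = 1.41 V, confirming saturation.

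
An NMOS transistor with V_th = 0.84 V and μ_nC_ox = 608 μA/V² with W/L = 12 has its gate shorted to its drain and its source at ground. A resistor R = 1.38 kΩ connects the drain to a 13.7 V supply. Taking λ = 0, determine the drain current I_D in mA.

With gate tied to drain, V_GS = V_DS ≥ V_GS − V_th, so the device is in saturation.
k_n = μ_nC_ox · (W/L) = 7.296 mA/V².
KCL at the drain: ½ k_n (V_GS − V_th)² = (V_DD − V_GS)/R.
Let x = V_GS − 0.84. Then 5.03 x² + x − 12.86 = 0, giving x = 1.5 V (positive root), so V_GS = 2.34 V.
I_D = (V_DD − V_GS)/R = (13.7 − 2.34) / 1.38 = 8.23 mA.

I_D = 8.23 mA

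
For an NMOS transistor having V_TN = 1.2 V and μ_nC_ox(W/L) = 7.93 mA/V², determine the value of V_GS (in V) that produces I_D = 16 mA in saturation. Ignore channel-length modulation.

V_GS = 3.21 V

In saturation I_D = ½ k_n (V_GS − V_TN)², so V_GS − V_TN = √(2 I_D / k_n) = √(2 × 16 / 7.93) = 2.01 V.
V_GS = 1.2 + 2.01 = 3.21 V.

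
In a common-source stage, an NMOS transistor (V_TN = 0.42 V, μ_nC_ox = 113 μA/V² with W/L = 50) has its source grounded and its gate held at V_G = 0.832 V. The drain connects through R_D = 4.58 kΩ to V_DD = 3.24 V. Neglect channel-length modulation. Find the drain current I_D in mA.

V_GS = V_G = 0.832 V, so V_ov = 0.832 − 0.42 = 0.412 V.
k_n = μ_nC_ox · (W/L) = 5.65 mA/V².
Assume saturation: I_D = ½ k_n V_ov² = 0.5 × 5.65 × 0.412² = 0.48 mA, giving V_DS = V_DD − I_D R_D = 3.24 − 0.48 × 4.58 = 1.04 V.
V_DS = 1.04 V ≥ V_ov = 0.412 V, confirming saturation.

I_D = 0.480 mA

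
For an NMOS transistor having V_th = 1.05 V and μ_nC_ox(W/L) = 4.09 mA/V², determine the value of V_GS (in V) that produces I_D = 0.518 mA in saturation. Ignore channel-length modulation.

V_GS = 1.55 V

In saturation I_D = ½ k_n (V_GS − V_th)², so V_GS − V_th = √(2 I_D / k_n) = √(2 × 0.518 / 4.09) = 0.503 V.
V_GS = 1.05 + 0.503 = 1.55 V.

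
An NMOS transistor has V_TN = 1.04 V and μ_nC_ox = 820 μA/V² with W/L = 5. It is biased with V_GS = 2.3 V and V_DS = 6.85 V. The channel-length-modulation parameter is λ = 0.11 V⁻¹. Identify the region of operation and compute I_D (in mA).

k_n = μ_nC_ox · (W/L) = 4.1 mA/V².
V_ov = V_GS − V_TN = 2.3 − 1.04 = 1.26 V.
Since V_DS = 6.85 V ≥ V_ov = 1.26 V, the device is in saturation.
I_D = ½ k_n V_ov² (1 + λ V_DS) = 0.5 × 4.1 × 1.26² × (1 + 0.11 × 6.85) = 5.71 mA.

Saturation; I_D = 5.71 mA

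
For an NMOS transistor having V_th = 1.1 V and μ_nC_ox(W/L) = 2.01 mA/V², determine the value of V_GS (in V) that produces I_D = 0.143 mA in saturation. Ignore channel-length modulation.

In saturation I_D = ½ k_n (V_GS − V_th)², so V_GS − V_th = √(2 I_D / k_n) = √(2 × 0.143 / 2.01) = 0.377 V.
V_GS = 1.1 + 0.377 = 1.48 V.

V_GS = 1.48 V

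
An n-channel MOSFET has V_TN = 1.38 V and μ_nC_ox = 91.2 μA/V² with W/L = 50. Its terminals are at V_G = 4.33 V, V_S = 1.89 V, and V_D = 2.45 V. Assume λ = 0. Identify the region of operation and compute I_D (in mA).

V_GS = V_G − V_S = 4.33 − 1.89 = 2.44 V; V_DS = V_D − V_S = 2.45 − 1.89 = 0.56 V.
k_n = μ_nC_ox · (W/L) = 4.56 mA/V².
V_ov = V_GS − V_TN = 2.44 − 1.38 = 1.06 V.
Since V_DS = 0.56 V < V_ov = 1.06 V, the device is in the triode region.
I_D = k_n [V_ov · V_DS − ½ V_DS²] = 4.56 × [1.06 × 0.56 − 0.5 × 0.56²] = 1.99 mA.

Triode; I_D = 1.99 mA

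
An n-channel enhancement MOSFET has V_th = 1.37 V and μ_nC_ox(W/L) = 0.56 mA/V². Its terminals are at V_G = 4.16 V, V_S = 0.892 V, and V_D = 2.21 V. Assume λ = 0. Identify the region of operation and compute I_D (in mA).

Triode; I_D = 0.914 mA

V_GS = V_G − V_S = 4.16 − 0.892 = 3.27 V; V_DS = V_D − V_S = 2.21 − 0.892 = 1.32 V.
V_ov = V_GS − V_th = 3.27 − 1.37 = 1.9 V.
Since V_DS = 1.32 V < V_ov = 1.9 V, the device is in the triode region.
I_D = k_n [V_ov · V_DS − ½ V_DS²] = 0.56 × [1.9 × 1.32 − 0.5 × 1.32²] = 0.914 mA.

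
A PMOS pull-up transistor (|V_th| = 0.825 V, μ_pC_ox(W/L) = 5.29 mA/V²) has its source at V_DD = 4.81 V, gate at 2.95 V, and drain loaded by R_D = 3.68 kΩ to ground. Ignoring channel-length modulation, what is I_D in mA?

V_SG = V_DD − V_G = 4.81 − 2.95 = 1.86 V, so V_ov = 1.86 − 0.825 = 1.03 V.
Assume saturation: I_D = ½ k_p V_ov² = 0.5 × 5.29 × 1.03² = 2.83 mA, giving V_SD = V_DD − I_D R_D = 4.81 − 2.83 × 3.68 = -5.62 V.
But -5.62 V < V_ov = 1.03 V, so the device is actually in triode.
In triode I_D = k_p[V_ov V_SD − ½ V_SD²] and I_D = (V_DD − V_SD)/R_D. Equating: 9.73 V_SD² − 21.15 V_SD + 4.81 = 0, giving V_SD = 0.258 V (the root below V_ov).
I_D = (4.81 − 0.258) / 3.68 = 1.24 mA.

I_D = 1.24 mA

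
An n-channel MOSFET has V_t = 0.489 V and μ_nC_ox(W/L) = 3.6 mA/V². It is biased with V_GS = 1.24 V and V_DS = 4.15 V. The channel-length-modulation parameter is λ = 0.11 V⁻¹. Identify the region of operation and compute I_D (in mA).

V_ov = V_GS − V_t = 1.24 − 0.489 = 0.751 V.
Since V_DS = 4.15 V ≥ V_ov = 0.751 V, the device is in saturation.
I_D = ½ k_n V_ov² (1 + λ V_DS) = 0.5 × 3.6 × 0.751² × (1 + 0.11 × 4.15) = 1.48 mA.

Saturation; I_D = 1.48 mA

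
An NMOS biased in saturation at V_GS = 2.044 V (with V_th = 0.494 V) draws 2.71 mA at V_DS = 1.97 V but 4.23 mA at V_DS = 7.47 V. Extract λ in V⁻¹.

With V_GS fixed, I_D ∝ (1 + λ V_DS) in saturation, so I_D2/I_D1 = (1 + λ V_DS2)/(1 + λ V_DS1).
4.23/2.71 = 1.561 = (1 + 7.47 λ)/(1 + 1.97 λ).
Solving: λ (I_D1 V_DS2 − I_D2 V_DS1) = I_D2 − I_D1, so λ = (4.23 − 2.71) / (2.71 × 7.47 − 4.23 × 1.97) = 1.52 / 11.9 = 0.128 V⁻¹.

λ = 0.128 V⁻¹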